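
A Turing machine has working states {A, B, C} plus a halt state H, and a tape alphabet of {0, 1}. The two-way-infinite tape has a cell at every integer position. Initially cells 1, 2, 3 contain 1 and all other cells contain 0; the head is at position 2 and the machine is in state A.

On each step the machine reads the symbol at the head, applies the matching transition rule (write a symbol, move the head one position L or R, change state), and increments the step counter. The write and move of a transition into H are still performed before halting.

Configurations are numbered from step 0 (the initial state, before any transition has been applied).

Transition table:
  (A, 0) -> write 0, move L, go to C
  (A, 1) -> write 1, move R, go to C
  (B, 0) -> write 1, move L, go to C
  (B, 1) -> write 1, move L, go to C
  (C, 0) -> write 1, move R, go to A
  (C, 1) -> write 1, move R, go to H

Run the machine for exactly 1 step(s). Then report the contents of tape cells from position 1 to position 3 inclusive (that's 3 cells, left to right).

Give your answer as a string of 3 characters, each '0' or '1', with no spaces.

Answer: 111

Derivation:
Step 1: in state A at pos 2, read 1 -> (A,1)->write 1,move R,goto C. Now: state=C, head=3, tape[0..4]=01110 (head:    ^)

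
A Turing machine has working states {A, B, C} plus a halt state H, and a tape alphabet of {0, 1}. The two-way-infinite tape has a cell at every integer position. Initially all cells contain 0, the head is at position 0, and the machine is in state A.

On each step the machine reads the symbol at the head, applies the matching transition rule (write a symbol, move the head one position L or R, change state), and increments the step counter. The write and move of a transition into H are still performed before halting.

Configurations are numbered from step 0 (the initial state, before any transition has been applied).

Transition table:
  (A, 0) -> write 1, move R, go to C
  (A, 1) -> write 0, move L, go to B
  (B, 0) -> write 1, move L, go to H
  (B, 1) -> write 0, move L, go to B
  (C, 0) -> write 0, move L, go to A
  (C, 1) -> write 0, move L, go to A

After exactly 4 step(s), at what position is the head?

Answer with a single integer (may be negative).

Answer: -2

Derivation:
Step 1: in state A at pos 0, read 0 -> (A,0)->write 1,move R,goto C. Now: state=C, head=1, tape[-1..2]=0100 (head:   ^)
Step 2: in state C at pos 1, read 0 -> (C,0)->write 0,move L,goto A. Now: state=A, head=0, tape[-1..2]=0100 (head:  ^)
Step 3: in state A at pos 0, read 1 -> (A,1)->write 0,move L,goto B. Now: state=B, head=-1, tape[-2..2]=00000 (head:  ^)
Step 4: in state B at pos -1, read 0 -> (B,0)->write 1,move L,goto H. Now: state=H, head=-2, tape[-3..2]=001000 (head:  ^)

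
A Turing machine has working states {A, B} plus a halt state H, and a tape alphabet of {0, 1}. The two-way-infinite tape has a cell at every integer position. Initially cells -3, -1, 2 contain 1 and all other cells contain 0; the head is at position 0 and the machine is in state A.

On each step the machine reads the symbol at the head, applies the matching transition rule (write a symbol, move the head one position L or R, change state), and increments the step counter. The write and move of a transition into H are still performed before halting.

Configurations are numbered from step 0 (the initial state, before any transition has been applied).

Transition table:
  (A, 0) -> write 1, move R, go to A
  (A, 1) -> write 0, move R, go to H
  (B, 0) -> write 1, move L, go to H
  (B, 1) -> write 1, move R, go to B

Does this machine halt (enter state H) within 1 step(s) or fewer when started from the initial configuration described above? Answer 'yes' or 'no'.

Answer: no

Derivation:
Step 1: in state A at pos 0, read 0 -> (A,0)->write 1,move R,goto A. Now: state=A, head=1, tape[-4..3]=01011010 (head:      ^)
After 1 step(s): state = A (not H) -> not halted within 1 -> no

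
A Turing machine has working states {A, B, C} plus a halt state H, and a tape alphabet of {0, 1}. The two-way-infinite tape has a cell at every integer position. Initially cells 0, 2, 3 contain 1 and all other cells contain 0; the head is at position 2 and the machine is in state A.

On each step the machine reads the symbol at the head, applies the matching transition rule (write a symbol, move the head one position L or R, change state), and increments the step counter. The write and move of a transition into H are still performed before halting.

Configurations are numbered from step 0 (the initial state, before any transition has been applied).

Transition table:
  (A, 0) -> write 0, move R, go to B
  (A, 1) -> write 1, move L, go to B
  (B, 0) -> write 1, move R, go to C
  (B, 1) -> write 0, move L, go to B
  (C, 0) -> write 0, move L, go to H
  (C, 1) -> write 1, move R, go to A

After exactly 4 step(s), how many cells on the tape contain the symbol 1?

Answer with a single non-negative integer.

Answer: 4

Derivation:
Step 1: in state A at pos 2, read 1 -> (A,1)->write 1,move L,goto B. Now: state=B, head=1, tape[-1..4]=010110 (head:   ^)
Step 2: in state B at pos 1, read 0 -> (B,0)->write 1,move R,goto C. Now: state=C, head=2, tape[-1..4]=011110 (head:    ^)
Step 3: in state C at pos 2, read 1 -> (C,1)->write 1,move R,goto A. Now: state=A, head=3, tape[-1..4]=011110 (head:     ^)
Step 4: in state A at pos 3, read 1 -> (A,1)->write 1,move L,goto B. Now: state=B, head=2, tape[-1..4]=011110 (head:    ^)
Cells containing 1 after step 4: {0, 1, 2, 3} -> 4 cell(s)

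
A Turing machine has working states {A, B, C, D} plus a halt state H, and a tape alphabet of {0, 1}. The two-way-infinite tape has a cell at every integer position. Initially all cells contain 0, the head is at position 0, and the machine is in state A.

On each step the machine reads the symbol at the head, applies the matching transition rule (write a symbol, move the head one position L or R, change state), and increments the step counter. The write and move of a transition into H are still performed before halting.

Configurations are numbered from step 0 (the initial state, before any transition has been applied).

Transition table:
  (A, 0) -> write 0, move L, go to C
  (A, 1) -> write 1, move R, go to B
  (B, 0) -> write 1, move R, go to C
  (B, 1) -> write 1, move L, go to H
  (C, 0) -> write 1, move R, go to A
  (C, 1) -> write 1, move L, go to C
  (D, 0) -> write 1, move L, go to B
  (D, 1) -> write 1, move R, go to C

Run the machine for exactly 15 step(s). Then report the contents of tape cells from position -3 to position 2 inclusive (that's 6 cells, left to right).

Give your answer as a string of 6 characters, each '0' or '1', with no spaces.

Answer: 111110

Derivation:
Step 1: in state A at pos 0, read 0 -> (A,0)->write 0,move L,goto C. Now: state=C, head=-1, tape[-2..1]=0000 (head:  ^)
Step 2: in state C at pos -1, read 0 -> (C,0)->write 1,move R,goto A. Now: state=A, head=0, tape[-2..1]=0100 (head:   ^)
Step 3: in state A at pos 0, read 0 -> (A,0)->write 0,move L,goto C. Now: state=C, head=-1, tape[-2..1]=0100 (head:  ^)
Step 4: in state C at pos -1, read 1 -> (C,1)->write 1,move L,goto C. Now: state=C, head=-2, tape[-3..1]=00100 (head:  ^)
Step 5: in state C at pos -2, read 0 -> (C,0)->write 1,move R,goto A. Now: state=A, head=-1, tape[-3..1]=01100 (head:   ^)
Step 6: in state A at pos -1, read 1 -> (A,1)->write 1,move R,goto B. Now: state=B, head=0, tape[-3..1]=01100 (head:    ^)
Step 7: in state B at pos 0, read 0 -> (B,0)->write 1,move R,goto C. Now: state=C, head=1, tape[-3..2]=011100 (head:     ^)
Step 8: in state C at pos 1, read 0 -> (C,0)->write 1,move R,goto A. Now: state=A, head=2, tape[-3..3]=0111100 (head:      ^)
Step 9: in state A at pos 2, read 0 -> (A,0)->write 0,move L,goto C. Now: state=C, head=1, tape[-3..3]=0111100 (head:     ^)
Step 10: in state C at pos 1, read 1 -> (C,1)->write 1,move L,goto C. Now: state=C, head=0, tape[-3..3]=0111100 (head:    ^)
Step 11: in state C at pos 0, read 1 -> (C,1)->write 1,move L,goto C. Now: state=C, head=-1, tape[-3..3]=0111100 (head:   ^)
Step 12: in state C at pos -1, read 1 -> (C,1)->write 1,move L,goto C. Now: state=C, head=-2, tape[-3..3]=0111100 (head:  ^)
Step 13: in state C at pos -2, read 1 -> (C,1)->write 1,move L,goto C. Now: state=C, head=-3, tape[-4..3]=00111100 (head:  ^)
Step 14: in state C at pos -3, read 0 -> (C,0)->write 1,move R,goto A. Now: state=A, head=-2, tape[-4..3]=01111100 (head:   ^)
Step 15: in state A at pos -2, read 1 -> (A,1)->write 1,move R,goto B. Now: state=B, head=-1, tape[-4..3]=01111100 (head:    ^)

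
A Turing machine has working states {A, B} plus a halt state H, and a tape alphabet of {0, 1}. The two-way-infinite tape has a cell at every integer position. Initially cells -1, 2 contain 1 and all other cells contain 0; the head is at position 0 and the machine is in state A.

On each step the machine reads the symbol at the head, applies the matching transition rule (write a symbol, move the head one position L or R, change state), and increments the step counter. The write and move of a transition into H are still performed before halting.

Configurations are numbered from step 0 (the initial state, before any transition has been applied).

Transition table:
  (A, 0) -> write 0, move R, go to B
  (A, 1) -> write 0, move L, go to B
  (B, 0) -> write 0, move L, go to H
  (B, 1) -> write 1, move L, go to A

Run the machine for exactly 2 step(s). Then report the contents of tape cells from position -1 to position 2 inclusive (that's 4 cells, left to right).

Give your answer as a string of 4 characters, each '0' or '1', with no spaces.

Step 1: in state A at pos 0, read 0 -> (A,0)->write 0,move R,goto B. Now: state=B, head=1, tape[-2..3]=010010 (head:    ^)
Step 2: in state B at pos 1, read 0 -> (B,0)->write 0,move L,goto H. Now: state=H, head=0, tape[-2..3]=010010 (head:   ^)

Answer: 1001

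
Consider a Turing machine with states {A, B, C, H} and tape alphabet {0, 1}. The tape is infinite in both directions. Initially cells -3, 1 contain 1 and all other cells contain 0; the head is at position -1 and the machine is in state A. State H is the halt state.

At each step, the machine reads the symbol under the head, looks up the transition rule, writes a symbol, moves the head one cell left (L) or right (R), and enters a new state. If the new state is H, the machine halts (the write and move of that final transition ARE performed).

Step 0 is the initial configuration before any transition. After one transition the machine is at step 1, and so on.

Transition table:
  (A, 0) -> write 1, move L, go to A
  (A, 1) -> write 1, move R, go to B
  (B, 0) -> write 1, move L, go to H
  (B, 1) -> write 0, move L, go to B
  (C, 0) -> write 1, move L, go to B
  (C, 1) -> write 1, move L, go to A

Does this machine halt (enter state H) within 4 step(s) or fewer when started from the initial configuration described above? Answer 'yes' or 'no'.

Answer: no

Derivation:
Step 1: in state A at pos -1, read 0 -> (A,0)->write 1,move L,goto A. Now: state=A, head=-2, tape[-4..2]=0101010 (head:   ^)
Step 2: in state A at pos -2, read 0 -> (A,0)->write 1,move L,goto A. Now: state=A, head=-3, tape[-4..2]=0111010 (head:  ^)
Step 3: in state A at pos -3, read 1 -> (A,1)->write 1,move R,goto B. Now: state=B, head=-2, tape[-4..2]=0111010 (head:   ^)
Step 4: in state B at pos -2, read 1 -> (B,1)->write 0,move L,goto B. Now: state=B, head=-3, tape[-4..2]=0101010 (head:  ^)
After 4 step(s): state = B (not H) -> not halted within 4 -> no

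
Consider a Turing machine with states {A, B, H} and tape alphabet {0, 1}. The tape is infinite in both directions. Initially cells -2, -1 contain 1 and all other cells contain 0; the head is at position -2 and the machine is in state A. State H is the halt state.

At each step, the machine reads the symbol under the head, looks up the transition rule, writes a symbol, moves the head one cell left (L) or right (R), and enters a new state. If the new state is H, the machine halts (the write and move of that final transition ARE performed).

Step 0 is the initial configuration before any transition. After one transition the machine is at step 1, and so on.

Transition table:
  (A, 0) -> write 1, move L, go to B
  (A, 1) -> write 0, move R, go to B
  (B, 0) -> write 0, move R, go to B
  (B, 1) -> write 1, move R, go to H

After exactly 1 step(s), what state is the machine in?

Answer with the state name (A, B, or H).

Step 1: in state A at pos -2, read 1 -> (A,1)->write 0,move R,goto B. Now: state=B, head=-1, tape[-3..0]=0010 (head:   ^)

Answer: B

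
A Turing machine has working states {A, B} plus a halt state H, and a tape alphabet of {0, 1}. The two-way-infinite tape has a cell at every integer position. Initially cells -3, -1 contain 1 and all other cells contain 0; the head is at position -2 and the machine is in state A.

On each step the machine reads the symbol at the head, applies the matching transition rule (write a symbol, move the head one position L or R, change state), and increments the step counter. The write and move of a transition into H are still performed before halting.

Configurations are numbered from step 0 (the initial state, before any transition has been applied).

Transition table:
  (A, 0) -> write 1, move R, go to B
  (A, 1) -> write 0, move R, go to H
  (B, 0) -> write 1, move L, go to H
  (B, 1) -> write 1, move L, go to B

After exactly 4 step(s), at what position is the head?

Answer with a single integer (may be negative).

Answer: -4

Derivation:
Step 1: in state A at pos -2, read 0 -> (A,0)->write 1,move R,goto B. Now: state=B, head=-1, tape[-4..0]=01110 (head:    ^)
Step 2: in state B at pos -1, read 1 -> (B,1)->write 1,move L,goto B. Now: state=B, head=-2, tape[-4..0]=01110 (head:   ^)
Step 3: in state B at pos -2, read 1 -> (B,1)->write 1,move L,goto B. Now: state=B, head=-3, tape[-4..0]=01110 (head:  ^)
Step 4: in state B at pos -3, read 1 -> (B,1)->write 1,move L,goto B. Now: state=B, head=-4, tape[-5..0]=001110 (head:  ^)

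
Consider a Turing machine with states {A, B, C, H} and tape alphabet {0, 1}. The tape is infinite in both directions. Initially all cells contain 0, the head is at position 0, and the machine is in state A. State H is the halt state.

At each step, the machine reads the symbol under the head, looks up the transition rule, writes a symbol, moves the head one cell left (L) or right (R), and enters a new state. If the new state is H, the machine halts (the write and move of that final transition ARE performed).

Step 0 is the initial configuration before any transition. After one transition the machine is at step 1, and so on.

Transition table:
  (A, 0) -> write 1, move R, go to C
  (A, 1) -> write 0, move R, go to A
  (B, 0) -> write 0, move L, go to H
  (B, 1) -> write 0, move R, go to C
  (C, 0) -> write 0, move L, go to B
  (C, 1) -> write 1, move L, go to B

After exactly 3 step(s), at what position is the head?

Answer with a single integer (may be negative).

Answer: 1

Derivation:
Step 1: in state A at pos 0, read 0 -> (A,0)->write 1,move R,goto C. Now: state=C, head=1, tape[-1..2]=0100 (head:   ^)
Step 2: in state C at pos 1, read 0 -> (C,0)->write 0,move L,goto B. Now: state=B, head=0, tape[-1..2]=0100 (head:  ^)
Step 3: in state B at pos 0, read 1 -> (B,1)->write 0,move R,goto C. Now: state=C, head=1, tape[-1..2]=0000 (head:   ^)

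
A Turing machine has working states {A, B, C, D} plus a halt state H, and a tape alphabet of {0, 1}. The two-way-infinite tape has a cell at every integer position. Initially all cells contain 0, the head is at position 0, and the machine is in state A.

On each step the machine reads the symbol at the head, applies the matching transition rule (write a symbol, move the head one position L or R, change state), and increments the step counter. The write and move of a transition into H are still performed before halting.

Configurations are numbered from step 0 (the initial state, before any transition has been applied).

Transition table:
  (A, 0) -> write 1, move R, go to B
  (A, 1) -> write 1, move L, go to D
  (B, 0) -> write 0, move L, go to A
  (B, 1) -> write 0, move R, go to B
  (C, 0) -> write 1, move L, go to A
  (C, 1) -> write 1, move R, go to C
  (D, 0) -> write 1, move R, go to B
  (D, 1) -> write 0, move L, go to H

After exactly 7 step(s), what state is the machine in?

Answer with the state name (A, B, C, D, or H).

Answer: B

Derivation:
Step 1: in state A at pos 0, read 0 -> (A,0)->write 1,move R,goto B. Now: state=B, head=1, tape[-1..2]=0100 (head:   ^)
Step 2: in state B at pos 1, read 0 -> (B,0)->write 0,move L,goto A. Now: state=A, head=0, tape[-1..2]=0100 (head:  ^)
Step 3: in state A at pos 0, read 1 -> (A,1)->write 1,move L,goto D. Now: state=D, head=-1, tape[-2..2]=00100 (head:  ^)
Step 4: in state D at pos -1, read 0 -> (D,0)->write 1,move R,goto B. Now: state=B, head=0, tape[-2..2]=01100 (head:   ^)
Step 5: in state B at pos 0, read 1 -> (B,1)->write 0,move R,goto B. Now: state=B, head=1, tape[-2..2]=01000 (head:    ^)
Step 6: in state B at pos 1, read 0 -> (B,0)->write 0,move L,goto A. Now: state=A, head=0, tape[-2..2]=01000 (head:   ^)
Step 7: in state A at pos 0, read 0 -> (A,0)->write 1,move R,goto B. Now: state=B, head=1, tape[-2..2]=01100 (head:    ^)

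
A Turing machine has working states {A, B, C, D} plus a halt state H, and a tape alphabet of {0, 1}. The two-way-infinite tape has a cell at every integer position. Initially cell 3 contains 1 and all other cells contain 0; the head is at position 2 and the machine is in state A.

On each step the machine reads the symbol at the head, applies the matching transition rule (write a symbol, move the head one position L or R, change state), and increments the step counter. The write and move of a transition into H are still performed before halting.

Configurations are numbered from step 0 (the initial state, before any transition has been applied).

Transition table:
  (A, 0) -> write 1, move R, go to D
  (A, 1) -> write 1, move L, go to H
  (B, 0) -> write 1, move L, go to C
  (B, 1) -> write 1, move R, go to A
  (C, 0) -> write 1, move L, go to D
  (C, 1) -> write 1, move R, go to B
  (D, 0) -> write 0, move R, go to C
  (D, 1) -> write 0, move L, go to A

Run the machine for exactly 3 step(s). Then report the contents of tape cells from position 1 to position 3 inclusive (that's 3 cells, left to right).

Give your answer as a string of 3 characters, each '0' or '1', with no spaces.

Step 1: in state A at pos 2, read 0 -> (A,0)->write 1,move R,goto D. Now: state=D, head=3, tape[1..4]=0110 (head:   ^)
Step 2: in state D at pos 3, read 1 -> (D,1)->write 0,move L,goto A. Now: state=A, head=2, tape[1..4]=0100 (head:  ^)
Step 3: in state A at pos 2, read 1 -> (A,1)->write 1,move L,goto H. Now: state=H, head=1, tape[0..4]=00100 (head:  ^)

Answer: 010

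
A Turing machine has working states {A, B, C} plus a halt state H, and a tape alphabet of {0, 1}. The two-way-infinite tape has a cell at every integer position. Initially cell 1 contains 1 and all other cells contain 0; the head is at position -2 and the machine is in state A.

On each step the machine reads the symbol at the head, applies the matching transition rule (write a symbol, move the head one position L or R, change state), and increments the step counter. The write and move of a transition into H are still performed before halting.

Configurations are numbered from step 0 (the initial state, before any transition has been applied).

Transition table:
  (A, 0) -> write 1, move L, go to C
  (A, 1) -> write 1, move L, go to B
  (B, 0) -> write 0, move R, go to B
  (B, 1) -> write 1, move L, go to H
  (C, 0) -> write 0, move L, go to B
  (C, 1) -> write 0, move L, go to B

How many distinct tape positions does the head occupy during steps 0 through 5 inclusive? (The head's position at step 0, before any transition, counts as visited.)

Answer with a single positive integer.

Answer: 3

Derivation:
Step 1: in state A at pos -2, read 0 -> (A,0)->write 1,move L,goto C. Now: state=C, head=-3, tape[-4..2]=0010010 (head:  ^)
Step 2: in state C at pos -3, read 0 -> (C,0)->write 0,move L,goto B. Now: state=B, head=-4, tape[-5..2]=00010010 (head:  ^)
Step 3: in state B at pos -4, read 0 -> (B,0)->write 0,move R,goto B. Now: state=B, head=-3, tape[-5..2]=00010010 (head:   ^)
Step 4: in state B at pos -3, read 0 -> (B,0)->write 0,move R,goto B. Now: state=B, head=-2, tape[-5..2]=00010010 (head:    ^)
Step 5: in state B at pos -2, read 1 -> (B,1)->write 1,move L,goto H. Now: state=H, head=-3, tape[-5..2]=00010010 (head:   ^)
Head positions at steps 0..5: starting at -2, distinct positions visited = {-4, -3, -2} -> 3 position(s)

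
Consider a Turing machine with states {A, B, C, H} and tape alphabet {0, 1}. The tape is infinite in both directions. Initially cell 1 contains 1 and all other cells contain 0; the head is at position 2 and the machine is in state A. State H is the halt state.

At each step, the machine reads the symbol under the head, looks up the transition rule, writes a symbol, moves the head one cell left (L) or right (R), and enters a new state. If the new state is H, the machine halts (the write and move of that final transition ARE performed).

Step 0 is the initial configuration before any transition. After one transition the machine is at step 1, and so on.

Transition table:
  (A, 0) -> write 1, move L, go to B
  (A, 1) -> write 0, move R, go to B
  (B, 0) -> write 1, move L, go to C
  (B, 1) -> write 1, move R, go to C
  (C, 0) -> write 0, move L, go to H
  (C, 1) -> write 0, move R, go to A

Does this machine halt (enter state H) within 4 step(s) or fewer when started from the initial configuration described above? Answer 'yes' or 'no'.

Answer: no

Derivation:
Step 1: in state A at pos 2, read 0 -> (A,0)->write 1,move L,goto B. Now: state=B, head=1, tape[0..3]=0110 (head:  ^)
Step 2: in state B at pos 1, read 1 -> (B,1)->write 1,move R,goto C. Now: state=C, head=2, tape[0..3]=0110 (head:   ^)
Step 3: in state C at pos 2, read 1 -> (C,1)->write 0,move R,goto A. Now: state=A, head=3, tape[0..4]=01000 (head:    ^)
Step 4: in state A at pos 3, read 0 -> (A,0)->write 1,move L,goto B. Now: state=B, head=2, tape[0..4]=01010 (head:   ^)
After 4 step(s): state = B (not H) -> not halted within 4 -> no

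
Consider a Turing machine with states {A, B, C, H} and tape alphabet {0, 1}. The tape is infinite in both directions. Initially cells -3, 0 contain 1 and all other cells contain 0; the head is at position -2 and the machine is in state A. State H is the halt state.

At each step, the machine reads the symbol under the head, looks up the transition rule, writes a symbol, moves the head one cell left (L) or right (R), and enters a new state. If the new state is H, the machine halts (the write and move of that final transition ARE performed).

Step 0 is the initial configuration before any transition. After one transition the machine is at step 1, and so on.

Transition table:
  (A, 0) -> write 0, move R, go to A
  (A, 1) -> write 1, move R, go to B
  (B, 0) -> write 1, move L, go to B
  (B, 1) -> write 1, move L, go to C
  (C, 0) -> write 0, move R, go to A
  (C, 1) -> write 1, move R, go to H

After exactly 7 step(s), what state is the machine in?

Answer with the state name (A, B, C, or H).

Answer: B

Derivation:
Step 1: in state A at pos -2, read 0 -> (A,0)->write 0,move R,goto A. Now: state=A, head=-1, tape[-4..1]=010010 (head:    ^)
Step 2: in state A at pos -1, read 0 -> (A,0)->write 0,move R,goto A. Now: state=A, head=0, tape[-4..1]=010010 (head:     ^)
Step 3: in state A at pos 0, read 1 -> (A,1)->write 1,move R,goto B. Now: state=B, head=1, tape[-4..2]=0100100 (head:      ^)
Step 4: in state B at pos 1, read 0 -> (B,0)->write 1,move L,goto B. Now: state=B, head=0, tape[-4..2]=0100110 (head:     ^)
Step 5: in state B at pos 0, read 1 -> (B,1)->write 1,move L,goto C. Now: state=C, head=-1, tape[-4..2]=0100110 (head:    ^)
Step 6: in state C at pos -1, read 0 -> (C,0)->write 0,move R,goto A. Now: state=A, head=0, tape[-4..2]=0100110 (head:     ^)
Step 7: in state A at pos 0, read 1 -> (A,1)->write 1,move R,goto B. Now: state=B, head=1, tape[-4..2]=0100110 (head:      ^)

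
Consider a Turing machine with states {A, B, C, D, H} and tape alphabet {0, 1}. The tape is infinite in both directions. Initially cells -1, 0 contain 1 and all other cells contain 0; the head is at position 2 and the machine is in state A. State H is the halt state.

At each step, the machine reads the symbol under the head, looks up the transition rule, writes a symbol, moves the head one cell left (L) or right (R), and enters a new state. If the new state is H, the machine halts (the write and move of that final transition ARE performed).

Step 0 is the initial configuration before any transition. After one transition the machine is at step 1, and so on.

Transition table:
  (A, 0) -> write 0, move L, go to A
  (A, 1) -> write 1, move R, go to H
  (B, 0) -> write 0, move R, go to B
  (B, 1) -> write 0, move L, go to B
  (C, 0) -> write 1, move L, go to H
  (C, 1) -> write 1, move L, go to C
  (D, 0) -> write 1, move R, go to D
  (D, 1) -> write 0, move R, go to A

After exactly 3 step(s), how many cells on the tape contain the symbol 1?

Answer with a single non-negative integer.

Step 1: in state A at pos 2, read 0 -> (A,0)->write 0,move L,goto A. Now: state=A, head=1, tape[-2..3]=011000 (head:    ^)
Step 2: in state A at pos 1, read 0 -> (A,0)->write 0,move L,goto A. Now: state=A, head=0, tape[-2..3]=011000 (head:   ^)
Step 3: in state A at pos 0, read 1 -> (A,1)->write 1,move R,goto H. Now: state=H, head=1, tape[-2..3]=011000 (head:    ^)
Cells containing 1 after step 3: {-1, 0} -> 2 cell(s)

Answer: 2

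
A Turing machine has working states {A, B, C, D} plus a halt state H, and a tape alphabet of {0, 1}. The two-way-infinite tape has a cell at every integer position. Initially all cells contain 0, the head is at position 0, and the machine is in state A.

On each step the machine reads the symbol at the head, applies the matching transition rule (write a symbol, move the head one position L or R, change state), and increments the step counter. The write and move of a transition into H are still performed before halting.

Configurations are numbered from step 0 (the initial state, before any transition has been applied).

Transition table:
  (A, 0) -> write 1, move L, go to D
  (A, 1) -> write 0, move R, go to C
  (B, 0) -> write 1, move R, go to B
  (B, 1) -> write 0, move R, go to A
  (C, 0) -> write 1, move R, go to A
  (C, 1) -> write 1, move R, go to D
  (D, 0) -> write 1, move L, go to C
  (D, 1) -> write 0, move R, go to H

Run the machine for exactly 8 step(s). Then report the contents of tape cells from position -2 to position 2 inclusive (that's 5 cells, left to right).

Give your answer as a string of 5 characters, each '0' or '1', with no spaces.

Answer: 10100

Derivation:
Step 1: in state A at pos 0, read 0 -> (A,0)->write 1,move L,goto D. Now: state=D, head=-1, tape[-2..1]=0010 (head:  ^)
Step 2: in state D at pos -1, read 0 -> (D,0)->write 1,move L,goto C. Now: state=C, head=-2, tape[-3..1]=00110 (head:  ^)
Step 3: in state C at pos -2, read 0 -> (C,0)->write 1,move R,goto A. Now: state=A, head=-1, tape[-3..1]=01110 (head:   ^)
Step 4: in state A at pos -1, read 1 -> (A,1)->write 0,move R,goto C. Now: state=C, head=0, tape[-3..1]=01010 (head:    ^)
Step 5: in state C at pos 0, read 1 -> (C,1)->write 1,move R,goto D. Now: state=D, head=1, tape[-3..2]=010100 (head:     ^)
Step 6: in state D at pos 1, read 0 -> (D,0)->write 1,move L,goto C. Now: state=C, head=0, tape[-3..2]=010110 (head:    ^)
Step 7: in state C at pos 0, read 1 -> (C,1)->write 1,move R,goto D. Now: state=D, head=1, tape[-3..2]=010110 (head:     ^)
Step 8: in state D at pos 1, read 1 -> (D,1)->write 0,move R,goto H. Now: state=H, head=2, tape[-3..3]=0101000 (head:      ^)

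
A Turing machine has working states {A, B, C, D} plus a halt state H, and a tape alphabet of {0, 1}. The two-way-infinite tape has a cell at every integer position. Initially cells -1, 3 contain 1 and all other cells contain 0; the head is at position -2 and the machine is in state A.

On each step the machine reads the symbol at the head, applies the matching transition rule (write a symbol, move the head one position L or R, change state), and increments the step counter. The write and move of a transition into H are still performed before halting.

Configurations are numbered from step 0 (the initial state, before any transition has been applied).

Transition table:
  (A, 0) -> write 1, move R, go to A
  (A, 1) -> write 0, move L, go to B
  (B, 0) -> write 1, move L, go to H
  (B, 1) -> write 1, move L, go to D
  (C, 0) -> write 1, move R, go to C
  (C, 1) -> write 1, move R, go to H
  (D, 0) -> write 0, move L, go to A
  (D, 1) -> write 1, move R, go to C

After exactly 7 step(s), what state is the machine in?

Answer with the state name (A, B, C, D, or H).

Step 1: in state A at pos -2, read 0 -> (A,0)->write 1,move R,goto A. Now: state=A, head=-1, tape[-3..4]=01100010 (head:   ^)
Step 2: in state A at pos -1, read 1 -> (A,1)->write 0,move L,goto B. Now: state=B, head=-2, tape[-3..4]=01000010 (head:  ^)
Step 3: in state B at pos -2, read 1 -> (B,1)->write 1,move L,goto D. Now: state=D, head=-3, tape[-4..4]=001000010 (head:  ^)
Step 4: in state D at pos -3, read 0 -> (D,0)->write 0,move L,goto A. Now: state=A, head=-4, tape[-5..4]=0001000010 (head:  ^)
Step 5: in state A at pos -4, read 0 -> (A,0)->write 1,move R,goto A. Now: state=A, head=-3, tape[-5..4]=0101000010 (head:   ^)
Step 6: in state A at pos -3, read 0 -> (A,0)->write 1,move R,goto A. Now: state=A, head=-2, tape[-5..4]=0111000010 (head:    ^)
Step 7: in state A at pos -2, read 1 -> (A,1)->write 0,move L,goto B. Now: state=B, head=-3, tape[-5..4]=0110000010 (head:   ^)

Answer: B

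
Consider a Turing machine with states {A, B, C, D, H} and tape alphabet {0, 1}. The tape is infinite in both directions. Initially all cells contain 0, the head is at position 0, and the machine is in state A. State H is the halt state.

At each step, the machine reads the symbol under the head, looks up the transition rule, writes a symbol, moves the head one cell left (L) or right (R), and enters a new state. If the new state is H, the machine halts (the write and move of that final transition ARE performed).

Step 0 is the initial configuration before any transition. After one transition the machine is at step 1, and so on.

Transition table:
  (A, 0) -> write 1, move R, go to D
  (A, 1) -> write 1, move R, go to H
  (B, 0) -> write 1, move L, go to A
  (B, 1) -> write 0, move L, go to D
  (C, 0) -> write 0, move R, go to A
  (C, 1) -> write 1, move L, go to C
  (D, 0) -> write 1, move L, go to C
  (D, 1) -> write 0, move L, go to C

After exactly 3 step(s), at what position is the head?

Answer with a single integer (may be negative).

Answer: -1

Derivation:
Step 1: in state A at pos 0, read 0 -> (A,0)->write 1,move R,goto D. Now: state=D, head=1, tape[-1..2]=0100 (head:   ^)
Step 2: in state D at pos 1, read 0 -> (D,0)->write 1,move L,goto C. Now: state=C, head=0, tape[-1..2]=0110 (head:  ^)
Step 3: in state C at pos 0, read 1 -> (C,1)->write 1,move L,goto C. Now: state=C, head=-1, tape[-2..2]=00110 (head:  ^)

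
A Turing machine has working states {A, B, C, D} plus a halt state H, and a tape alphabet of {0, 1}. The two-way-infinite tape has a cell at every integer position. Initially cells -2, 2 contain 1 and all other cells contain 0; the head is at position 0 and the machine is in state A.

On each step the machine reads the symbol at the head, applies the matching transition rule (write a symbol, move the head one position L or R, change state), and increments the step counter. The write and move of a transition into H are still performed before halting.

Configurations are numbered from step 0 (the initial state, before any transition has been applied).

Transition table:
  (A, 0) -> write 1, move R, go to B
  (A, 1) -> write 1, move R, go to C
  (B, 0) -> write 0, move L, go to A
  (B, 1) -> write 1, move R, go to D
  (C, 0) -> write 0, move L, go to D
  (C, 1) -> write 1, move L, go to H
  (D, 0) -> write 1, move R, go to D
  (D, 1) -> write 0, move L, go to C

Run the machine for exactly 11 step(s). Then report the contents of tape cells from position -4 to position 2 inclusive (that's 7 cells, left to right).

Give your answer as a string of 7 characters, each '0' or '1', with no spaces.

Answer: 1110001

Derivation:
Step 1: in state A at pos 0, read 0 -> (A,0)->write 1,move R,goto B. Now: state=B, head=1, tape[-3..3]=0101010 (head:     ^)
Step 2: in state B at pos 1, read 0 -> (B,0)->write 0,move L,goto A. Now: state=A, head=0, tape[-3..3]=0101010 (head:    ^)
Step 3: in state A at pos 0, read 1 -> (A,1)->write 1,move R,goto C. Now: state=C, head=1, tape[-3..3]=0101010 (head:     ^)
Step 4: in state C at pos 1, read 0 -> (C,0)->write 0,move L,goto D. Now: state=D, head=0, tape[-3..3]=0101010 (head:    ^)
Step 5: in state D at pos 0, read 1 -> (D,1)->write 0,move L,goto C. Now: state=C, head=-1, tape[-3..3]=0100010 (head:   ^)
Step 6: in state C at pos -1, read 0 -> (C,0)->write 0,move L,goto D. Now: state=D, head=-2, tape[-3..3]=0100010 (head:  ^)
Step 7: in state D at pos -2, read 1 -> (D,1)->write 0,move L,goto C. Now: state=C, head=-3, tape[-4..3]=00000010 (head:  ^)
Step 8: in state C at pos -3, read 0 -> (C,0)->write 0,move L,goto D. Now: state=D, head=-4, tape[-5..3]=000000010 (head:  ^)
Step 9: in state D at pos -4, read 0 -> (D,0)->write 1,move R,goto D. Now: state=D, head=-3, tape[-5..3]=010000010 (head:   ^)
Step 10: in state D at pos -3, read 0 -> (D,0)->write 1,move R,goto D. Now: state=D, head=-2, tape[-5..3]=011000010 (head:    ^)
Step 11: in state D at pos -2, read 0 -> (D,0)->write 1,move R,goto D. Now: state=D, head=-1, tape[-5..3]=011100010 (head:     ^)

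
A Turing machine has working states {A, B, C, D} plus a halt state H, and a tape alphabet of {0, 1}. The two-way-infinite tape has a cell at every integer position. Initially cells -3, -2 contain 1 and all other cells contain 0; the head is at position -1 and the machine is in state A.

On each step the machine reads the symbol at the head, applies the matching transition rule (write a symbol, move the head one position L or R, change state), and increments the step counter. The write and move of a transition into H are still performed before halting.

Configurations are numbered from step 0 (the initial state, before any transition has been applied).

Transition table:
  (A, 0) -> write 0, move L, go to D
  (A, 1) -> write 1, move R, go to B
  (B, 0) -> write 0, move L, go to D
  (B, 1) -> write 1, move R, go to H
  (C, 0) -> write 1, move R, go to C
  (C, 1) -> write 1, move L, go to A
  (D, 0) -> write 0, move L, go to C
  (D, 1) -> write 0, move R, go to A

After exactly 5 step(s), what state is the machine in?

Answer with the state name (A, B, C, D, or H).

Step 1: in state A at pos -1, read 0 -> (A,0)->write 0,move L,goto D. Now: state=D, head=-2, tape[-4..0]=01100 (head:   ^)
Step 2: in state D at pos -2, read 1 -> (D,1)->write 0,move R,goto A. Now: state=A, head=-1, tape[-4..0]=01000 (head:    ^)
Step 3: in state A at pos -1, read 0 -> (A,0)->write 0,move L,goto D. Now: state=D, head=-2, tape[-4..0]=01000 (head:   ^)
Step 4: in state D at pos -2, read 0 -> (D,0)->write 0,move L,goto C. Now: state=C, head=-3, tape[-4..0]=01000 (head:  ^)
Step 5: in state C at pos -3, read 1 -> (C,1)->write 1,move L,goto A. Now: state=A, head=-4, tape[-5..0]=001000 (head:  ^)

Answer: A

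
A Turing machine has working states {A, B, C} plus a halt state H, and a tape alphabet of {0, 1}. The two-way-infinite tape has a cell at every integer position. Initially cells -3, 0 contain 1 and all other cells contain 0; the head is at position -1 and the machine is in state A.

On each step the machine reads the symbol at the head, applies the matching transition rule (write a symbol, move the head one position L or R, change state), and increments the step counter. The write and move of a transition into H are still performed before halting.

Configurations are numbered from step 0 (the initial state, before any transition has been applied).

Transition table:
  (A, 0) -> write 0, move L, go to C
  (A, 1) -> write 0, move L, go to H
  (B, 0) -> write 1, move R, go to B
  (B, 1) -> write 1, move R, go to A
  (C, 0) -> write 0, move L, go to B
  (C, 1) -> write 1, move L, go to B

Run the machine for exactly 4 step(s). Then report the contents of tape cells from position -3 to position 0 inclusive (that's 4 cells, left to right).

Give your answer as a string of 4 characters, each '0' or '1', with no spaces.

Step 1: in state A at pos -1, read 0 -> (A,0)->write 0,move L,goto C. Now: state=C, head=-2, tape[-4..1]=010010 (head:   ^)
Step 2: in state C at pos -2, read 0 -> (C,0)->write 0,move L,goto B. Now: state=B, head=-3, tape[-4..1]=010010 (head:  ^)
Step 3: in state B at pos -3, read 1 -> (B,1)->write 1,move R,goto A. Now: state=A, head=-2, tape[-4..1]=010010 (head:   ^)
Step 4: in state A at pos -2, read 0 -> (A,0)->write 0,move L,goto C. Now: state=C, head=-3, tape[-4..1]=010010 (head:  ^)

Answer: 1001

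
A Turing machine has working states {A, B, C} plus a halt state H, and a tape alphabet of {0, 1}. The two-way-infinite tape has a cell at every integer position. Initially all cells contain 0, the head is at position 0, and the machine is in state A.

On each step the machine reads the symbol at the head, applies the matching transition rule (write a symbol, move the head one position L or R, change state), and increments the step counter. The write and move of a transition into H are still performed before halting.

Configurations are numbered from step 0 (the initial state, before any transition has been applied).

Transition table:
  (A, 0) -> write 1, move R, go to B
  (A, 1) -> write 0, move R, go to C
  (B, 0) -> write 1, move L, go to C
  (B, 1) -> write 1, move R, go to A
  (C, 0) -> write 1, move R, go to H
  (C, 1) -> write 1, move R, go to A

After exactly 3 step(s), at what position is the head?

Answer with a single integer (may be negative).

Step 1: in state A at pos 0, read 0 -> (A,0)->write 1,move R,goto B. Now: state=B, head=1, tape[-1..2]=0100 (head:   ^)
Step 2: in state B at pos 1, read 0 -> (B,0)->write 1,move L,goto C. Now: state=C, head=0, tape[-1..2]=0110 (head:  ^)
Step 3: in state C at pos 0, read 1 -> (C,1)->write 1,move R,goto A. Now: state=A, head=1, tape[-1..2]=0110 (head:   ^)

Answer: 1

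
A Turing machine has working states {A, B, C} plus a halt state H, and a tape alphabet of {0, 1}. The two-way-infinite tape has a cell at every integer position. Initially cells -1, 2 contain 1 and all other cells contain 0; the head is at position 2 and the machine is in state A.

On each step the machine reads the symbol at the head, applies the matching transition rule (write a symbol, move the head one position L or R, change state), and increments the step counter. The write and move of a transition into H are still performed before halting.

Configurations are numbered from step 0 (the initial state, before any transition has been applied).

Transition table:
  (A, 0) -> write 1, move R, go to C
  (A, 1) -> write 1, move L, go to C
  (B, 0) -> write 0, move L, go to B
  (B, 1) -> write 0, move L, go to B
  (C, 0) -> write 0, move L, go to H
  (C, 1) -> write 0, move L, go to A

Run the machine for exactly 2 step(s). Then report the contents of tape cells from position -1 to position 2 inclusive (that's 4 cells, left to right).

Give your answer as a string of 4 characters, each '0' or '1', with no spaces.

Step 1: in state A at pos 2, read 1 -> (A,1)->write 1,move L,goto C. Now: state=C, head=1, tape[-2..3]=010010 (head:    ^)
Step 2: in state C at pos 1, read 0 -> (C,0)->write 0,move L,goto H. Now: state=H, head=0, tape[-2..3]=010010 (head:   ^)

Answer: 1001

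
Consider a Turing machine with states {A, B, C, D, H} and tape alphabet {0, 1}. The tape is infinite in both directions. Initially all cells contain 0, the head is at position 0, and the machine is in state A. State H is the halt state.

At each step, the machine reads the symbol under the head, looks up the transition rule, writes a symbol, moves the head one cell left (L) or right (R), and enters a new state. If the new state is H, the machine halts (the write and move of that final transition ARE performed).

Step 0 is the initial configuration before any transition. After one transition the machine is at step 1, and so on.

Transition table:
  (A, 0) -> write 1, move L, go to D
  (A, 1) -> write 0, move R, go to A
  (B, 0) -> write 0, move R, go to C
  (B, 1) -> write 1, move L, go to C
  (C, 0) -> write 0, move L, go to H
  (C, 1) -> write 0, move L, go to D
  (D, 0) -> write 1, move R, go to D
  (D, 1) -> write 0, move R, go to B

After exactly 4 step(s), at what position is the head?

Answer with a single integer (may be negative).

Answer: 2

Derivation:
Step 1: in state A at pos 0, read 0 -> (A,0)->write 1,move L,goto D. Now: state=D, head=-1, tape[-2..1]=0010 (head:  ^)
Step 2: in state D at pos -1, read 0 -> (D,0)->write 1,move R,goto D. Now: state=D, head=0, tape[-2..1]=0110 (head:   ^)
Step 3: in state D at pos 0, read 1 -> (D,1)->write 0,move R,goto B. Now: state=B, head=1, tape[-2..2]=01000 (head:    ^)
Step 4: in state B at pos 1, read 0 -> (B,0)->write 0,move R,goto C. Now: state=C, head=2, tape[-2..3]=010000 (head:     ^)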